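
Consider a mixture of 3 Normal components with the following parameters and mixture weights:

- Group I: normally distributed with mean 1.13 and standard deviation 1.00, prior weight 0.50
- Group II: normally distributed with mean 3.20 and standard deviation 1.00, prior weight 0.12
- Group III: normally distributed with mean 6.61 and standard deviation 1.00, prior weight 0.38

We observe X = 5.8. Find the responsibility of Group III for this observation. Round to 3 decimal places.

By Bayes' theorem, P(k | x) = π_k f_k(x) / Σ_j π_j f_j(x).
Component likelihoods at x = 5.8:
  p_I = (1/(1.00·√(2π)))·exp(−(5.8−1.13)²/(2·1.00²)) = 0.398942·exp(-10.90445) = 7.33107e-06
  p_II = (1/(1.00·√(2π)))·exp(−(5.8−3.20)²/(2·1.00²)) = 0.398942·exp(-3.38000) = 0.013583
  p_III = (1/(1.00·√(2π)))·exp(−(5.8−6.61)²/(2·1.00²)) = 0.398942·exp(-0.32805) = 0.287369
Unnormalised posteriors:
  π_I·p_I = 0.50 × 7.33107e-06 = 3.66554e-06
  π_II·p_II = 0.12 × 0.013583 = 0.00162996
  π_III·p_III = 0.38 × 0.287369 = 0.1092
Sum: 3.66554e-06 + 0.00162996 + 0.1092 = 0.110834
So the posterior for Group III is 0.1092 / 0.110834 ≈ 0.985.

0.985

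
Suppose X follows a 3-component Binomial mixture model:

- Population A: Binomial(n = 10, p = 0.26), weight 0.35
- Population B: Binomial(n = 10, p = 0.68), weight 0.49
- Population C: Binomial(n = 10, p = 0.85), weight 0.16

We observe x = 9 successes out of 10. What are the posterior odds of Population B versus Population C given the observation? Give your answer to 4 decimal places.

0.8769

Since P(k|x) ∝ P(Z=k) f_k(x), the posterior odds are P(Z=i) f_i(x) / (P(Z=j) f_j(x)).
Component likelihoods at x = 9 successes out of 10:
  f_A = C(10,9)·0.26^9·0.74^1 = 10·5.4295e-06·0.74 = 4.01783e-05
  f_B = C(10,9)·0.68^9·0.32^1 = 10·0.0310871·0.32 = 0.0994787
  f_C = C(10,9)·0.85^9·0.15^1 = 10·0.231617·0.15 = 0.347425
Posterior odds = (P(Z=B)·f_B) / (P(Z=C)·f_C) = (0.49·0.0994787) / (0.16·0.347425) = 0.0487446 / 0.0555881 ≈ 0.8769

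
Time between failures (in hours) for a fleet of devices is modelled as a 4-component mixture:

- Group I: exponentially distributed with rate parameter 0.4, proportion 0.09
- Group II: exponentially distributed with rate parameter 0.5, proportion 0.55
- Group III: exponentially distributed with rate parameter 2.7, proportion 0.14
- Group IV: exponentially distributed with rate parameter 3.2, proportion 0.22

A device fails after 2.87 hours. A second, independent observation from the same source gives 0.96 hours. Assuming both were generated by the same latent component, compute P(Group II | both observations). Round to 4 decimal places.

Apply Bayes' rule: the posterior for each component is proportional to its prior times its likelihood at x.
Since both observations come from the same component, the likelihood for component k is f_k(x₁)·f_k(x₂).
  f_I = [0.4·e^(−0.4·2.87) = 0.4·e^(−1.1480) = 0.126908] × [0.272453] = 0.0345765
  f_II = [0.5·e^(−0.5·2.87) = 0.5·e^(−1.4350) = 0.119058] × [0.309392] = 0.0368355
  f_III = [2.7·e^(−2.7·2.87) = 2.7·e^(−7.7490) = 0.00116417] × [0.202149] = 0.000235336
  f_IV = [3.2·e^(−3.2·2.87) = 3.2·e^(−9.1840) = 0.000328541] × [0.148251] = 4.87065e-05
Weight by the priors:
  P(Z=I)·f_I = 0.09 × 0.0345765 = 0.00311188
  P(Z=II)·f_II = 0.55 × 0.0368355 = 0.0202595
  P(Z=III)·f_III = 0.14 × 0.000235336 = 3.2947e-05
  P(Z=IV)·f_IV = 0.22 × 4.87065e-05 = 1.07154e-05
Evidence: 0.00311188 + 0.0202595 + 3.2947e-05 + 1.07154e-05 = 0.023415
P(Group II | x) ≈ 0.8652

0.8652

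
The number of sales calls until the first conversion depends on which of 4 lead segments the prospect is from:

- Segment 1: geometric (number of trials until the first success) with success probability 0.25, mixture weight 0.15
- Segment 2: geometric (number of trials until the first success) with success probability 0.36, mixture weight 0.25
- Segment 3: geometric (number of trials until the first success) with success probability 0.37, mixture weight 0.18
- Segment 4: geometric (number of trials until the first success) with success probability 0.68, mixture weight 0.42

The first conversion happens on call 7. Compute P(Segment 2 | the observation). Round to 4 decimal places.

Posterior ∝ prior × likelihood, so P(k | x) ∝ w_k f_k(x); normalise over all components.
Evaluate each component's likelihood at the observed value:
  L_1 = 0.0444946
  L_2 = 0.024739
  L_3 = 0.0231337
  L_4 = 0.000730144
Multiply by the mixture weights:
  w_1·L_1 = 0.15 × 0.0444946 = 0.00667419
  w_2·L_2 = 0.25 × 0.024739 = 0.00618475
  w_3·L_3 = 0.18 × 0.0231337 = 0.00416407
  w_4·L_4 = 0.42 × 0.000730144 = 0.000306661
Sum: 0.00667419 + 0.00618475 + 0.00416407 + 0.000306661 = 0.0173297
Responsibility of Segment 2: 0.00618475 / 0.0173297 ≈ 0.3569

0.3569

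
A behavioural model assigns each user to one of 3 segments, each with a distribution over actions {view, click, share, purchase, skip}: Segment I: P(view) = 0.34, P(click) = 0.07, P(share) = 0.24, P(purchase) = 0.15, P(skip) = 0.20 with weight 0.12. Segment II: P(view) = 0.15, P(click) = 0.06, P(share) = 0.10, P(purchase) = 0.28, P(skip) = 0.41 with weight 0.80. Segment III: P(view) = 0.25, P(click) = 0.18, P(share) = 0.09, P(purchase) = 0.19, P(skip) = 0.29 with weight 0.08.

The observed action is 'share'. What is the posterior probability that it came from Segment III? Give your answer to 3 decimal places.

0.062

Apply Bayes' rule: the posterior for each component is proportional to its prior times its likelihood at x.
Categorical probabilities:
  p_I = 0.24
  p_II = 0.1
  p_III = 0.09
Multiply by the mixture weights:
  π_I·p_I = 0.12 × 0.24 = 0.0288
  π_II·p_II = 0.80 × 0.1 = 0.08
  π_III·p_III = 0.08 × 0.09 = 0.0072
Sum: 0.0288 + 0.08 + 0.0072 = 0.116
P(Segment III | data) = 0.0072 / 0.116 ≈ 0.062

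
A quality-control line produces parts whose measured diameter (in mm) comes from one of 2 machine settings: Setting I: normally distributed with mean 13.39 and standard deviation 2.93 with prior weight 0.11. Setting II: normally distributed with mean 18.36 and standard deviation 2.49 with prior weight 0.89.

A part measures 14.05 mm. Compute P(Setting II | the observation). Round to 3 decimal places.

0.686

P(component k | x) = π_k·f_k(x) / marginal(x), where marginal(x) = Σ_j π_j·f_j(x).
Component likelihoods at x = 14.05 mm:
  f_I = 0.132747
  f_II = 0.0358193
Prior × likelihood for each component:
  π_I·f_I = 0.11 × 0.132747 = 0.0146022
  π_II·f_II = 0.89 × 0.0358193 = 0.0318791
Evidence: 0.0146022 + 0.0318791 = 0.0464813
Responsibility of Setting II: 0.0318791 / 0.0464813 ≈ 0.686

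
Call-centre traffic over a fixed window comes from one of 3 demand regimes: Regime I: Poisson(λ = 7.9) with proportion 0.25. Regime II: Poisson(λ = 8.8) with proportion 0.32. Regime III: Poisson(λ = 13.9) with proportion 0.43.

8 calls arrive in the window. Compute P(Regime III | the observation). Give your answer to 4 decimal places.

0.1492

The responsibility of component k is π_k f_k(x) divided by Σ_j π_j f_j(x).
Component likelihoods at x = 8 calls:
  f_I = e^(−7.9)·7.9^8/8! = 0.139499
  f_II = e^(−8.8)·8.8^8/8! = 0.134446
  f_III = e^(−13.9)·13.9^8/8! = 0.0317618
Prior × likelihood for each component:
  π_I·f_I = 0.25 × 0.139499 = 0.0348746
  π_II·f_II = 0.32 × 0.134446 = 0.0430229
  π_III·f_III = 0.43 × 0.0317618 = 0.0136576
Evidence: 0.0348746 + 0.0430229 + 0.0136576 = 0.0915551
Responsibility of Regime III: 0.0136576 / 0.0915551 ≈ 0.1492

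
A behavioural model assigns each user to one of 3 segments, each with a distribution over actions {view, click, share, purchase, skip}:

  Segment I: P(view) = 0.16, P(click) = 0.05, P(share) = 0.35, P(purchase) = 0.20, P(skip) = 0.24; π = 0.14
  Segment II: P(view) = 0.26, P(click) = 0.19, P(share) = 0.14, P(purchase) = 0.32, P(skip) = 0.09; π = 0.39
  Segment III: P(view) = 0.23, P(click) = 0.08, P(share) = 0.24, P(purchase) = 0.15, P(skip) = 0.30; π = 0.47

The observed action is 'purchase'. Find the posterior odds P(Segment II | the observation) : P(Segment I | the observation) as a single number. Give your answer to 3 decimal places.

The posterior odds equal the prior odds times the likelihood ratio: (w_i/w_j)·(f_i(x)/f_j(x)).
Categorical probabilities:
  L_I = P(purchase | comp) = 0.20
  L_II = P(purchase | comp) = 0.32
  L_III = P(purchase | comp) = 0.15
0.1248 / 0.028 ≈ 4.457

4.457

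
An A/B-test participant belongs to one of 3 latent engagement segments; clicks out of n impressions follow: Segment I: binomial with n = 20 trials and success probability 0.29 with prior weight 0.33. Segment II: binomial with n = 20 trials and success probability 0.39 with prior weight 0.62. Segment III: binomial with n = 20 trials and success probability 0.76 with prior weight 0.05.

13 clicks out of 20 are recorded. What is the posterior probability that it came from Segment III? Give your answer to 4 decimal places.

Apply Bayes' rule: the posterior for each component is proportional to its prior times its likelihood at x.
Component likelihoods at x = 13 clicks out of 20:
  p_I = 0.000723429
  p_II = 0.0117642
  p_III = 0.100339
Unnormalised posteriors:
  w_I·p_I = 0.33 × 0.000723429 = 0.000238732
  w_II·p_II = 0.62 × 0.0117642 = 0.00729381
  w_III·p_III = 0.05 × 0.100339 = 0.00501694
Evidence: 0.000238732 + 0.00729381 + 0.00501694 = 0.0125495
P(Segment III | x) ≈ 0.3998

0.3998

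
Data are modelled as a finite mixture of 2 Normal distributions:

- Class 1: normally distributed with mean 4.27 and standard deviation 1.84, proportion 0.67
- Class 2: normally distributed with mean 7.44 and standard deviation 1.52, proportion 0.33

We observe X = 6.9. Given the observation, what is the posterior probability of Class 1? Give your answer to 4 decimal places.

P(component k | x) = P(Z=k)·f_k(x) / marginal(x), where marginal(x) = Σ_j P(Z=j)·f_j(x).
Normal densities:
  f_1 = 0.0780644
  f_2 = 0.246411
Multiply by the mixture weights:
  P(Z=1)·f_1 = 0.67 × 0.0780644 = 0.0523031
  P(Z=2)·f_2 = 0.33 × 0.246411 = 0.0813156
Evidence: 0.0523031 + 0.0813156 = 0.133619
P(Class 1 | x) ≈ 0.3914

0.3914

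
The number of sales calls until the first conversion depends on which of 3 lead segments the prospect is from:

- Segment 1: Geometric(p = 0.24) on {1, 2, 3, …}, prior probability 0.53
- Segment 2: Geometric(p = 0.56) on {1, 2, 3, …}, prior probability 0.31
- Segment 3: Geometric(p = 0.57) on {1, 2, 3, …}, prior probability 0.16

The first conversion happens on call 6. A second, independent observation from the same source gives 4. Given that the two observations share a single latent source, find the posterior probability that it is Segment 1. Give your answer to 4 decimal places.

0.9451

The responsibility of component k is w_k f_k(x) divided by Σ_j w_j f_j(x).
Since both observations come from the same component, the likelihood for component k is f_k(x₁)·f_k(x₂).
  L_1 = [0.0608526] × [0.105354] = 0.00641108
  L_2 = [0.00923531] × [0.047703] = 0.000440552
  L_3 = [0.00837948] × [0.045319] = 0.00037975
Prior × likelihood for each component:
  w_1·L_1 = 0.53 × 0.00641108 = 0.00339787
  w_2·L_2 = 0.31 × 0.000440552 = 0.000136571
  w_3·L_3 = 0.16 × 0.00037975 = 6.07599e-05
Normaliser: 0.00339787 + 0.000136571 + 6.07599e-05 = 0.0035952
P(Segment 1 | x) ≈ 0.9451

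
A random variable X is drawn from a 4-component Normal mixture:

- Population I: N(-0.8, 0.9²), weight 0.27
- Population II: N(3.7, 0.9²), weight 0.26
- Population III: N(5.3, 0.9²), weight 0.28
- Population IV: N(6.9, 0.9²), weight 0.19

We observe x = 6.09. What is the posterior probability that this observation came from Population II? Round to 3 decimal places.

0.024

P(component k | x) = P(Z=k)·f_k(x) / marginal(x), where marginal(x) = Σ_j P(Z=j)·f_j(x).
Evaluate each component's likelihood at the observed value:
  p_I = (1/(0.9·√(2π)))·exp(−(6.09−-0.8)²/(2·0.9²)) = 0.443269·exp(-29.30377) = 8.32154e-14
  p_II = (1/(0.9·√(2π)))·exp(−(6.09−3.7)²/(2·0.9²)) = 0.443269·exp(-3.52599) = 0.0130422
  p_III = (1/(0.9·√(2π)))·exp(−(6.09−5.3)²/(2·0.9²)) = 0.443269·exp(-0.38525) = 0.301548
  p_IV = (1/(0.9·√(2π)))·exp(−(6.09−6.9)²/(2·0.9²)) = 0.443269·exp(-0.40500) = 0.29565
Weight by the priors:
  P(Z=I)·p_I = 0.27 × 8.32154e-14 = 2.24682e-14
  P(Z=II)·p_II = 0.26 × 0.0130422 = 0.00339097
  P(Z=III)·p_III = 0.28 × 0.301548 = 0.0844335
  P(Z=IV)·p_IV = 0.19 × 0.29565 = 0.0561736
Sum: 2.24682e-14 + 0.00339097 + 0.0844335 + 0.0561736 = 0.143998
So the posterior for Population II is 0.00339097 / 0.143998 ≈ 0.024.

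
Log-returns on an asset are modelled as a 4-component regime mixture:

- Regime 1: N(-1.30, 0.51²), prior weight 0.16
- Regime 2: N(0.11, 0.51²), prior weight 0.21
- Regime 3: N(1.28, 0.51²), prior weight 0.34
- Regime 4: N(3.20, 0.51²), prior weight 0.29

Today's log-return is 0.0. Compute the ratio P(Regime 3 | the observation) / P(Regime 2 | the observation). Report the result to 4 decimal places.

0.0710

Posterior odds = (P(Z=i) f_i(x)) / (P(Z=j) f_j(x)); the normalising sum cancels.
Normal densities:
  p_1 = 0.0303686
  p_2 = 0.764255
  p_3 = 0.0335355
  p_4 = 2.20987e-09
Odds = (0.34/0.21) × (0.0335355/0.764255) = 1.61905 × 0.04388 ≈ 0.0710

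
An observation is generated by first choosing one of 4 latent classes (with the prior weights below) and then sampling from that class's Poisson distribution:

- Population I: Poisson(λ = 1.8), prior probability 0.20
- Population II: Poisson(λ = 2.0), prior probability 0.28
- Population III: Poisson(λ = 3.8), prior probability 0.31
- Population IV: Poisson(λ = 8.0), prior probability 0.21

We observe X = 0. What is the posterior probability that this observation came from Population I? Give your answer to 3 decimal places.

0.424

By Bayes' theorem, P(k | x) = w_k f_k(x) / Σ_j w_j f_j(x).
Component likelihoods at x = 0:
  f_I = e^(−1.8)·1.8^0/0! = 0.165299
  f_II = e^(−2.0)·2.0^0/0! = 0.135335
  f_III = e^(−3.8)·3.8^0/0! = 0.0223708
  f_IV = e^(−8.0)·8.0^0/0! = 0.000335463
Multiply by the mixture weights:
  w_I·f_I = 0.20 × 0.165299 = 0.0330598
  w_II·f_II = 0.28 × 0.135335 = 0.0378939
  w_III·f_III = 0.31 × 0.0223708 = 0.00693494
  w_IV·f_IV = 0.21 × 0.000335463 = 7.04472e-05
Denominator: 0.0330598 + 0.0378939 + 0.00693494 + 7.04472e-05 = 0.077959
P(Population I | 0) ≈ 0.424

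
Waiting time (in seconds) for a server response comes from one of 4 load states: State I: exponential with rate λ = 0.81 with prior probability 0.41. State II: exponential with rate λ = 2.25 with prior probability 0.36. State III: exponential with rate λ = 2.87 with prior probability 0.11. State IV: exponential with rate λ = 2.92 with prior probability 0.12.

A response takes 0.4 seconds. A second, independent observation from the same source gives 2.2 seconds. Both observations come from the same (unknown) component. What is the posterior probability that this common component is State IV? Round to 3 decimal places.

By Bayes' theorem, P(k | x) = P(Z=k) f_k(x) / Σ_j P(Z=j) f_j(x).
Since both observations come from the same component, the likelihood for component k is f_k(x₁)·f_k(x₂).
  f_I = [0.81·e^(−0.81·0.4) = 0.81·e^(−0.3240) = 0.585833] × [0.136324] = 0.079863
  f_II = [2.25·e^(−2.25·0.4) = 2.25·e^(−0.9000) = 0.914782] × [0.0159377] = 0.0145795
  f_III = [2.87·e^(−2.87·0.4) = 2.87·e^(−1.1480) = 0.910567] × [0.00519693] = 0.00473215
  f_IV = [2.92·e^(−2.92·0.4) = 2.92·e^(−1.1680) = 0.908086] × [0.00473669] = 0.00430132
Unnormalised posteriors:
  P(Z=I)·f_I = 0.41 × 0.079863 = 0.0327438
  P(Z=II)·f_II = 0.36 × 0.0145795 = 0.00524862
  P(Z=III)·f_III = 0.11 × 0.00473215 = 0.000520536
  P(Z=IV)·f_IV = 0.12 × 0.00430132 = 0.000516159
Marginal: 0.0327438 + 0.00524862 + 0.000520536 + 0.000516159 = 0.0390292
P(State IV | x) ≈ 0.013

0.013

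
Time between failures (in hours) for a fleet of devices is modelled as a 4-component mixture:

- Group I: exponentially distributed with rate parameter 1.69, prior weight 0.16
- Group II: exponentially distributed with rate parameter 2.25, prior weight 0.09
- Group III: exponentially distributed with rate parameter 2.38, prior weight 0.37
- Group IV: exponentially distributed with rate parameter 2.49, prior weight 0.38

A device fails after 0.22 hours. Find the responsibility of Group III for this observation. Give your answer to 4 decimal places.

0.3784

The responsibility of component k is P(Z=k) f_k(x) divided by Σ_j P(Z=j) f_j(x).
Exponential densities:
  L_I = 1.16524
  L_II = 1.37153
  L_III = 1.40987
  L_IV = 1.43977
Weight by the priors:
  P(Z=I)·L_I = 0.16 × 1.16524 = 0.186439
  P(Z=II)·L_II = 0.09 × 1.37153 = 0.123438
  P(Z=III)·L_III = 0.37 × 1.40987 = 0.521653
  P(Z=IV)·L_IV = 0.38 × 1.43977 = 0.547112
Evidence: 0.186439 + 0.123438 + 0.521653 + 0.547112 = 1.37864
So the posterior for Group III is 0.521653 / 1.37864 ≈ 0.3784.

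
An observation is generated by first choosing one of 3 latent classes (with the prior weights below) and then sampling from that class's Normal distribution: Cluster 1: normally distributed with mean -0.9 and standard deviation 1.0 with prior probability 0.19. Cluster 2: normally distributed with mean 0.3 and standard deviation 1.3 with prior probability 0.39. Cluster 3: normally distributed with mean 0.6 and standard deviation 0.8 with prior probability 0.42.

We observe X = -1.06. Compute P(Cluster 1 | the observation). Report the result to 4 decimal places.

0.4444

The responsibility of component k is π_k f_k(x) divided by Σ_j π_j f_j(x).
Component likelihoods at x = -1.06:
  f_1 = 0.393868
  f_2 = 0.177547
  f_3 = 0.0579249
Multiply by the mixture weights:
  π_1·f_1 = 0.19 × 0.393868 = 0.074835
  π_2·f_2 = 0.39 × 0.177547 = 0.0692432
  π_3·f_3 = 0.42 × 0.0579249 = 0.0243285
Marginal: 0.074835 + 0.0692432 + 0.0243285 = 0.168407
P(Cluster 1 | x) ≈ 0.4444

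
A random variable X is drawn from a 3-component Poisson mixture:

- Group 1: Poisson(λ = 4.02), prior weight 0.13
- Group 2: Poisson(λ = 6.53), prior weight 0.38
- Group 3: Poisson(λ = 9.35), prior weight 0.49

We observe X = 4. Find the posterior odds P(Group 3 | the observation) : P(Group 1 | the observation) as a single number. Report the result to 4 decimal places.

0.5343

The posterior odds equal the prior odds times the likelihood ratio: (π_i/π_j)·(f_i(x)/f_j(x)).
Component likelihoods at x = 4:
  f_1 = 0.195357
  f_2 = 0.110535
  f_3 = 0.0276938
Odds = (0.49/0.13) × (0.0276938/0.195357) = 3.76923 × 0.14176 ≈ 0.5343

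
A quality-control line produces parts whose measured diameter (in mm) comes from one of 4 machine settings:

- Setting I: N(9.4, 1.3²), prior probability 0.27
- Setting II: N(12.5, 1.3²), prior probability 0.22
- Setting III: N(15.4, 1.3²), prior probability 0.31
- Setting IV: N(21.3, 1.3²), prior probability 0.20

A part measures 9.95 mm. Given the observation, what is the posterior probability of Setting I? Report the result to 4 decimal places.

P(component k | x) = π_k·f_k(x) / marginal(x), where marginal(x) = Σ_j π_j·f_j(x).
Component likelihoods at x = 9.95 mm:
  f_I = 0.280607
  f_II = 0.0448192
  f_III = 4.68282e-05
  f_IV = 8.60259e-18
Weight by the priors:
  π_I·f_I = 0.27 × 0.280607 = 0.0757639
  π_II·f_II = 0.22 × 0.0448192 = 0.00986022
  π_III·f_III = 0.31 × 4.68282e-05 = 1.45167e-05
  π_IV·f_IV = 0.20 × 8.60259e-18 = 1.72052e-18
Marginal: 0.0757639 + 0.00986022 + 1.45167e-05 + 1.72052e-18 = 0.0856386
Responsibility of Setting I: 0.0757639 / 0.0856386 ≈ 0.8847

0.8847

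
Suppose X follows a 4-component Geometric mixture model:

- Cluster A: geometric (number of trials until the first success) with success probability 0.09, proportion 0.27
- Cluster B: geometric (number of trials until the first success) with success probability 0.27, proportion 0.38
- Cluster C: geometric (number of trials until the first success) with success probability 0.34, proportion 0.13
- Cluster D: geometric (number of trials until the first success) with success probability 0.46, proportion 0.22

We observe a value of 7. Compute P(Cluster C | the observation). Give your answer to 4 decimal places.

0.1029

The responsibility of component k is π_k f_k(x) divided by Σ_j π_j f_j(x).
Component likelihoods at x = 7:
  f_A = 0.09·(1−0.09)^6 = 0.09·0.567869 = 0.0511082
  f_B = 0.27·(1−0.27)^6 = 0.27·0.151334 = 0.0408602
  f_C = 0.34·(1−0.34)^6 = 0.34·0.082654 = 0.0281023
  f_D = 0.46·(1−0.46)^6 = 0.46·0.0247949 = 0.0114057
Weight by the priors:
  π_A·f_A = 0.27 × 0.0511082 = 0.0137992
  π_B·f_B = 0.38 × 0.0408602 = 0.0155269
  π_C·f_C = 0.13 × 0.0281023 = 0.0036533
  π_D·f_D = 0.22 × 0.0114057 = 0.00250925
Marginal: 0.0137992 + 0.0155269 + 0.0036533 + 0.00250925 = 0.0354887
P(Cluster C | x) ≈ 0.1029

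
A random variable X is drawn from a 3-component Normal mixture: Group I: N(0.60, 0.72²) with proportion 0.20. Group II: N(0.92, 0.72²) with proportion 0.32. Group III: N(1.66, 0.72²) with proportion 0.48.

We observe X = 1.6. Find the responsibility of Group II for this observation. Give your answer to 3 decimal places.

0.270

The responsibility of component k is P(Z=k) f_k(x) divided by Σ_j P(Z=j) f_j(x).
Component likelihoods at x = 1.6:
  f_I = (1/(0.72·√(2π)))·exp(−(1.6−0.60)²/(2·0.72²)) = 0.554087·exp(-0.96451) = 0.211202
  f_II = (1/(0.72·√(2π)))·exp(−(1.6−0.92)²/(2·0.72²)) = 0.554087·exp(-0.44599) = 0.354722
  f_III = (1/(0.72·√(2π)))·exp(−(1.6−1.66)²/(2·0.72²)) = 0.554087·exp(-0.00347) = 0.552166
Unnormalised posteriors:
  P(Z=I)·f_I = 0.20 × 0.211202 = 0.0422404
  P(Z=II)·f_II = 0.32 × 0.354722 = 0.113511
  P(Z=III)·f_III = 0.48 × 0.552166 = 0.26504
Marginal: 0.0422404 + 0.113511 + 0.26504 = 0.420791
P(Group II | the observation) = 0.113511 / 0.420791 ≈ 0.270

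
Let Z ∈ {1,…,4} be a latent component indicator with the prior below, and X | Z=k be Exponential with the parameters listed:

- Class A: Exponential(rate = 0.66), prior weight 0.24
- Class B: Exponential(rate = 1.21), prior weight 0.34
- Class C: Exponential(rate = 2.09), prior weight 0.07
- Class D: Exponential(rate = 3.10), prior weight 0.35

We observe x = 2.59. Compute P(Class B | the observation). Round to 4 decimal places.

P(component k | x) = π_k·f_k(x) / marginal(x), where marginal(x) = Σ_j π_j·f_j(x).
Component likelihoods at x = 2.59:
  L_A = 0.119443
  L_B = 0.0526926
  L_C = 0.0093168
  L_D = 0.00101021
Multiply by the mixture weights:
  π_A·L_A = 0.24 × 0.119443 = 0.0286663
  π_B·L_B = 0.34 × 0.0526926 = 0.0179155
  π_C·L_C = 0.07 × 0.0093168 = 0.000652176
  π_D·L_D = 0.35 × 0.00101021 = 0.000353573
Normaliser: 0.0286663 + 0.0179155 + 0.000652176 + 0.000353573 = 0.0475876
P(Class B | data) ≈ 0.3765

0.3765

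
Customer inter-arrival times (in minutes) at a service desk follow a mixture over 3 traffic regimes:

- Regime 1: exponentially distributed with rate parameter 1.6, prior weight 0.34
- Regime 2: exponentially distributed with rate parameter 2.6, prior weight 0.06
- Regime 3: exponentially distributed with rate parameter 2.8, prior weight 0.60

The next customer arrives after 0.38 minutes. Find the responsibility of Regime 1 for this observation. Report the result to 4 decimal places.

0.3171

Posterior ∝ prior × likelihood, so P(k | x) ∝ P(Z=k) f_k(x); normalise over all components.
Evaluate each component's likelihood at the observed value:
  p_1 = 0.871102
  p_2 = 0.968034
  p_3 = 0.966204
Prior × likelihood for each component:
  P(Z=1)·p_1 = 0.34 × 0.871102 = 0.296175
  P(Z=2)·p_2 = 0.06 × 0.968034 = 0.058082
  P(Z=3)·p_3 = 0.60 × 0.966204 = 0.579722
Normaliser: 0.296175 + 0.058082 + 0.579722 = 0.933979
P(Regime 1 | 0.38 minutes) ≈ 0.3171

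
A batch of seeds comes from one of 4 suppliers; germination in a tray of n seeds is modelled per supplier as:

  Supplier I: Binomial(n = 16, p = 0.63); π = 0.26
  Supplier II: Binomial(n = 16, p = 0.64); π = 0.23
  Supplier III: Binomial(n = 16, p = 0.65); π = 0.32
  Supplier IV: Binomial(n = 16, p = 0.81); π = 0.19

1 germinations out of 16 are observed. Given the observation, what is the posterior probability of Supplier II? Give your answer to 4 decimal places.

0.2774

Posterior ∝ prior × likelihood, so P(k | x) ∝ w_k f_k(x); normalise over all components.
Component likelihoods at x = 1 germinations out of 16:
  p_I = 3.36114e-06
  p_II = 2.2638e-06
  p_III = 1.50679e-06
  p_IV = 1.96747e-10
Multiply by the mixture weights:
  w_I·p_I = 0.26 × 3.36114e-06 = 8.73896e-07
  w_II·p_II = 0.23 × 2.2638e-06 = 5.20673e-07
  w_III·p_III = 0.32 × 1.50679e-06 = 4.82174e-07
  w_IV·p_IV = 0.19 × 1.96747e-10 = 3.7382e-11
Sum: 8.73896e-07 + 5.20673e-07 + 4.82174e-07 + 3.7382e-11 = 1.87678e-06
P(Supplier II | 1 germinations out of 16) = 5.20673e-07 / 1.87678e-06 ≈ 0.2774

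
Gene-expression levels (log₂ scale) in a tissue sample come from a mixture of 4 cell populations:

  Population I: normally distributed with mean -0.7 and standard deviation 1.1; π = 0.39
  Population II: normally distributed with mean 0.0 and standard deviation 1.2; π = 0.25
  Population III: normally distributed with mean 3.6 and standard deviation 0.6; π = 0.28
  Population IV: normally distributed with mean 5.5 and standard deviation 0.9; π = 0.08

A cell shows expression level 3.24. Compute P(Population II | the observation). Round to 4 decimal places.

By Bayes' theorem, P(k | x) = π_k f_k(x) / Σ_j π_j f_j(x).
Evaluate each component's likelihood at the observed value:
  f_I = 0.000593805
  f_II = 0.00868411
  f_III = 0.555374
  f_IV = 0.0189412
Multiply by the mixture weights:
  π_I·f_I = 0.39 × 0.000593805 = 0.000231584
  π_II·f_II = 0.25 × 0.00868411 = 0.00217103
  π_III·f_III = 0.28 × 0.555374 = 0.155505
  π_IV·f_IV = 0.08 × 0.0189412 = 0.00151529
Marginal: 0.000231584 + 0.00217103 + 0.155505 + 0.00151529 = 0.159423
P(Population II | 3.24) ≈ 0.0136

0.0136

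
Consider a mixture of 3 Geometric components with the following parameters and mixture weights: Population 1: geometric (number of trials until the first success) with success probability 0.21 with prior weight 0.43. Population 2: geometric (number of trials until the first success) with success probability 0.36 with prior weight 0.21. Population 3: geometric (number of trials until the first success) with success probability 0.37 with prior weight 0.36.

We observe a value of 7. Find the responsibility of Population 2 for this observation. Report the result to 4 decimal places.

0.1465

Apply Bayes' rule: the posterior for each component is proportional to its prior times its likelihood at x.
Evaluate each component's likelihood at the observed value:
  p_1 = 0.21·(1−0.21)^6 = 0.21·0.243087 = 0.0510484
  p_2 = 0.36·(1−0.36)^6 = 0.36·0.0687195 = 0.024739
  p_3 = 0.37·(1−0.37)^6 = 0.37·0.0625235 = 0.0231337
Unnormalised posteriors:
  π_1·p_1 = 0.43 × 0.0510484 = 0.0219508
  π_2·p_2 = 0.21 × 0.024739 = 0.00519519
  π_3·p_3 = 0.36 × 0.0231337 = 0.00832813
Normaliser: 0.0219508 + 0.00519519 + 0.00832813 = 0.0354741
Responsibility of Population 2: 0.00519519 / 0.0354741 ≈ 0.1465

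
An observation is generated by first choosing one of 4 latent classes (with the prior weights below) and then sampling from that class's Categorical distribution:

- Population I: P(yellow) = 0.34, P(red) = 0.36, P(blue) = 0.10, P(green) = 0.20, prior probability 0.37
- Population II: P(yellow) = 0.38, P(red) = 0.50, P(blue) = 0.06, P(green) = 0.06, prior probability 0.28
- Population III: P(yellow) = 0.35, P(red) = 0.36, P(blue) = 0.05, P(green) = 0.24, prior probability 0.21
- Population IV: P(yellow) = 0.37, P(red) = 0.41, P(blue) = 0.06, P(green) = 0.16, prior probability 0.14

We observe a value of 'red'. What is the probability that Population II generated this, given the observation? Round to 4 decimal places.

0.3447

The responsibility of component k is w_k f_k(x) divided by Σ_j w_j f_j(x).
Evaluate each component's likelihood at the observed value:
  p_I = 0.36
  p_II = 0.5
  p_III = 0.36
  p_IV = 0.41
Unnormalised posteriors:
  w_I·p_I = 0.37 × 0.36 = 0.1332
  w_II·p_II = 0.28 × 0.5 = 0.14
  w_III·p_III = 0.21 × 0.36 = 0.0756
  w_IV·p_IV = 0.14 × 0.41 = 0.0574
Denominator: 0.1332 + 0.14 + 0.0756 + 0.0574 = 0.4062
Responsibility of Population II: 0.14 / 0.4062 ≈ 0.3447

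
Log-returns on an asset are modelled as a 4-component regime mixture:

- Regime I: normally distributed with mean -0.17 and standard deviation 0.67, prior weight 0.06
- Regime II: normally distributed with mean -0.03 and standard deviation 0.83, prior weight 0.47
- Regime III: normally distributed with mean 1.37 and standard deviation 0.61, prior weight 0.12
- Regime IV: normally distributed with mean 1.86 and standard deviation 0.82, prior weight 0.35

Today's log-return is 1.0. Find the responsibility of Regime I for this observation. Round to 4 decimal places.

By Bayes' theorem, P(k | x) = P(Z=k) f_k(x) / Σ_j P(Z=j) f_j(x).
Component likelihoods at x = 1.0:
  p_I = (1/(0.67·√(2π)))·exp(−(1.0−-0.17)²/(2·0.67²)) = 0.595436·exp(-1.52473) = 0.129615
  p_II = (1/(0.83·√(2π)))·exp(−(1.0−-0.03)²/(2·0.83²)) = 0.480653·exp(-0.77000) = 0.22255
  p_III = (1/(0.61·√(2π)))·exp(−(1.0−1.37)²/(2·0.61²)) = 0.654004·exp(-0.18396) = 0.544113
  p_IV = (1/(0.82·√(2π)))·exp(−(1.0−1.86)²/(2·0.82²)) = 0.486515·exp(-0.54997) = 0.280703
Prior × likelihood for each component:
  P(Z=I)·p_I = 0.06 × 0.129615 = 0.00777689
  P(Z=II)·p_II = 0.47 × 0.22255 = 0.104598
  P(Z=III)·p_III = 0.12 × 0.544113 = 0.0652936
  P(Z=IV)·p_IV = 0.35 × 0.280703 = 0.0982461
Denominator: 0.00777689 + 0.104598 + 0.0652936 + 0.0982461 = 0.275915
P(Regime I | the observation) = 0.00777689 / 0.275915 ≈ 0.0282

0.0282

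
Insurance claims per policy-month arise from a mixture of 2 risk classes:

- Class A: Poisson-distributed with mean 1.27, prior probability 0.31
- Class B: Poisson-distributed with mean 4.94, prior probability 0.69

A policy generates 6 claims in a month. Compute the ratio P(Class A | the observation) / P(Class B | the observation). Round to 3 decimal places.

0.005

Only the two components matter; the odds are (w_i f_i(x)) / (w_j f_j(x)).
Poisson probabilities:
  L_A = e^(−1.27)·1.27^6/6! = 0.00163657
  L_B = e^(−4.94)·4.94^6/6! = 0.144416
Posterior odds = (w_A·L_A) / (w_B·L_B) = (0.31·0.00163657) / (0.69·0.144416) = 0.000507338 / 0.0996468 ≈ 0.005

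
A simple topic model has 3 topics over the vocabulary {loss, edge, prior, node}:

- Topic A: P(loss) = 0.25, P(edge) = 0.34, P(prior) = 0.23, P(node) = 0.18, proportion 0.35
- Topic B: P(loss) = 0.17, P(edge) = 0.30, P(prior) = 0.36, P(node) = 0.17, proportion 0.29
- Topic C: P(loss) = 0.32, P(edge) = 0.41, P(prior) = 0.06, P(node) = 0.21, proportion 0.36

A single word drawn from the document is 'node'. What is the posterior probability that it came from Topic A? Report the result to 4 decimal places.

0.3353

Apply Bayes' rule: the posterior for each component is proportional to its prior times its likelihood at x.
Component likelihoods at x = 'node':
  f_A = P(node | comp) = 0.18
  f_B = P(node | comp) = 0.17
  f_C = P(node | comp) = 0.21
Multiply by the mixture weights:
  π_A·f_A = 0.35 × 0.18 = 0.063
  π_B·f_B = 0.29 × 0.17 = 0.0493
  π_C·f_C = 0.36 × 0.21 = 0.0756
Marginal: 0.063 + 0.0493 + 0.0756 = 0.1879
So the posterior for Topic A is 0.063 / 0.1879 ≈ 0.3353.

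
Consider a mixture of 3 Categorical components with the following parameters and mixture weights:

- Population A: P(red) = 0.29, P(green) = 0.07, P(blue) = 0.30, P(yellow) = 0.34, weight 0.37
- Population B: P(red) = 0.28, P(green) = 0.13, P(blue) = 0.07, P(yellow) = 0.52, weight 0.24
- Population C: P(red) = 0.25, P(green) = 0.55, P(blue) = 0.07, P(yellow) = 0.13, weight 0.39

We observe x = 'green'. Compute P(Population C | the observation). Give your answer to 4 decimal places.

0.7898

Apply Bayes' rule: the posterior for each component is proportional to its prior times its likelihood at x.
Evaluate each component's likelihood at the observed value:
  f_A = P(green | comp) = 0.07
  f_B = P(green | comp) = 0.13
  f_C = P(green | comp) = 0.55
Unnormalised posteriors:
  π_A·f_A = 0.37 × 0.07 = 0.0259
  π_B·f_B = 0.24 × 0.13 = 0.0312
  π_C·f_C = 0.39 × 0.55 = 0.2145
Denominator: 0.0259 + 0.0312 + 0.2145 = 0.2716
Responsibility of Population C: 0.2145 / 0.2716 ≈ 0.7898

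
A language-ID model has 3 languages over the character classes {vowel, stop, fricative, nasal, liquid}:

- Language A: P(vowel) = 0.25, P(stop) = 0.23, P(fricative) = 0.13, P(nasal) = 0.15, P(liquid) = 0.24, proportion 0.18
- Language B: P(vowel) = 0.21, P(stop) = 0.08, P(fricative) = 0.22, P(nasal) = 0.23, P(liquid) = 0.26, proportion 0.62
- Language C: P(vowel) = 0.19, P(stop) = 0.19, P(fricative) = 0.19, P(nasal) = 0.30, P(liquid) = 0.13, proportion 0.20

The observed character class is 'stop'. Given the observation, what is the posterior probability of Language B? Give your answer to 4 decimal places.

Apply Bayes' rule: the posterior for each component is proportional to its prior times its likelihood at x.
Evaluate each component's likelihood at the observed value:
  f_A = 0.23
  f_B = 0.08
  f_C = 0.19
Multiply by the mixture weights:
  w_A·f_A = 0.18 × 0.23 = 0.0414
  w_B·f_B = 0.62 × 0.08 = 0.0496
  w_C·f_C = 0.20 × 0.19 = 0.038
Evidence: 0.0414 + 0.0496 + 0.038 = 0.129
So the posterior for Language B is 0.0496 / 0.129 ≈ 0.3845.

0.3845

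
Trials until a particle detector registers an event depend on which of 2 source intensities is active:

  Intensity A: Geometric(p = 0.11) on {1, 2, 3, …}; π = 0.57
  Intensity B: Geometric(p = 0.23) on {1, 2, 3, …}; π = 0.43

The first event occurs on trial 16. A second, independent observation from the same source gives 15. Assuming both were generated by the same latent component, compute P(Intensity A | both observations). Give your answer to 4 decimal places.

The responsibility of component k is π_k f_k(x) divided by Σ_j π_j f_j(x).
Since both observations come from the same component, the likelihood for component k is f_k(x₁)·f_k(x₂).
  L_A = [0.0191533] × [0.0215205] = 0.000412188
  L_B = [0.0045613] × [0.00592377] = 2.70201e-05
Weight by the priors:
  π_A·L_A = 0.57 × 0.000412188 = 0.000234947
  π_B·L_B = 0.43 × 2.70201e-05 = 1.16186e-05
Normaliser: 0.000234947 + 1.16186e-05 = 0.000246566
P(Intensity A | x₁, x₂) ≈ 0.9529

0.9529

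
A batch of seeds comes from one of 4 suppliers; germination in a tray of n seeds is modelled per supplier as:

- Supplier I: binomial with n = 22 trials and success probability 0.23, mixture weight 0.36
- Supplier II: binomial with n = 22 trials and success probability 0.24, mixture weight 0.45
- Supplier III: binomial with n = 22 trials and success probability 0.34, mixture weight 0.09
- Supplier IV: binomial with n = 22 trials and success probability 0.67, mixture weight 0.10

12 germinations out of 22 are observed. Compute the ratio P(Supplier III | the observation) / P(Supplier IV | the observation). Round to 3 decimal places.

Only the two components matter; the odds are (w_i f_i(x)) / (w_j f_j(x)).
Evaluate each component's likelihood at the observed value:
  L_I = 0.00103826
  L_II = 0.00151823
  L_III = 0.0242021
  L_IV = 0.0810408
Posterior odds = (w_III·L_III) / (w_IV·L_IV) = (0.09·0.0242021) / (0.10·0.0810408) = 0.00217819 / 0.00810408 ≈ 0.269

0.269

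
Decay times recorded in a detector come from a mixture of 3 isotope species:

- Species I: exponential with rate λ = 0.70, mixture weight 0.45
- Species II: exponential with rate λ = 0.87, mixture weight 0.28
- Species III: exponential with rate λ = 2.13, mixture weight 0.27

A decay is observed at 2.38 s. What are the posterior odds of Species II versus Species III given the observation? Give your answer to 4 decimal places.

The posterior odds equal the prior odds times the likelihood ratio: (π_i/π_j)·(f_i(x)/f_j(x)).
Component likelihoods at x = 2.38 s:
  L_I = 0.70·e^(−0.70·2.38) = 0.70·e^(−1.6660) = 0.132301
  L_II = 0.87·e^(−0.87·2.38) = 0.87·e^(−2.0706) = 0.109716
  L_III = 2.13·e^(−2.13·2.38) = 2.13·e^(−5.0694) = 0.0133896
Odds = (0.28/0.27) × (0.109716/0.0133896) = 1.03704 × 8.19411 ≈ 8.4976

8.4976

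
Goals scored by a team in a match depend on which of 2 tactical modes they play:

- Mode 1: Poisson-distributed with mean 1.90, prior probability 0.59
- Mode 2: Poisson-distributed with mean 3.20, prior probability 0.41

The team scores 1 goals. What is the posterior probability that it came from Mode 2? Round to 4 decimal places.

0.2418

By Bayes' theorem, P(k | x) = w_k f_k(x) / Σ_j w_j f_j(x).
Poisson probabilities:
  f_1 = e^(−1.90)·1.90^1/1! = 0.28418
  f_2 = e^(−3.20)·3.20^1/1! = 0.130439
Multiply by the mixture weights:
  w_1·f_1 = 0.59 × 0.28418 = 0.167666
  w_2·f_2 = 0.41 × 0.130439 = 0.05348
Normaliser: 0.167666 + 0.05348 = 0.221146
So the posterior for Mode 2 is 0.05348 / 0.221146 ≈ 0.2418.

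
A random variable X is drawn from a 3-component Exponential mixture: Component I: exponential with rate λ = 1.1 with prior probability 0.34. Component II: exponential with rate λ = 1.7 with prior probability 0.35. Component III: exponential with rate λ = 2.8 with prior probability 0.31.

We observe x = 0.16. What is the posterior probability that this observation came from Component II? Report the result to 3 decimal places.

0.343

The responsibility of component k is π_k f_k(x) divided by Σ_j π_j f_j(x).
Component likelihoods at x = 0.16:
  p_I = 0.92248
  p_II = 1.29515
  p_III = 1.78893
Multiply by the mixture weights:
  π_I·p_I = 0.34 × 0.92248 = 0.313643
  π_II·p_II = 0.35 × 1.29515 = 0.453303
  π_III·p_III = 0.31 × 1.78893 = 0.554569
Marginal: 0.313643 + 0.453303 + 0.554569 = 1.32152
So the posterior for Component II is 0.453303 / 1.32152 ≈ 0.343.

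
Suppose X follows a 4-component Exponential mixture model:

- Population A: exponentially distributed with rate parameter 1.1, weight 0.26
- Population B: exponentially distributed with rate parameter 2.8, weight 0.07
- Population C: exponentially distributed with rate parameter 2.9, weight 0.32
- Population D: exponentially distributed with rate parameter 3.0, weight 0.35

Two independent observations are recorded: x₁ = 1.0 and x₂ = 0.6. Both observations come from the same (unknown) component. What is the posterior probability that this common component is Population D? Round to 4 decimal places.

Apply Bayes' rule: the posterior for each component is proportional to its prior times its likelihood at x.
Since both observations come from the same component, the likelihood for component k is f_k(x₁)·f_k(x₂).
  f_A = [1.1·e^(−1.1·1.0) = 1.1·e^(−1.1000) = 0.366158] × [0.568536] = 0.208174
  f_B = [2.8·e^(−2.8·1.0) = 2.8·e^(−2.8000) = 0.170268] × [0.521847] = 0.088854
  f_C = [2.9·e^(−2.9·1.0) = 2.9·e^(−2.9000) = 0.159567] × [0.509009] = 0.0812212
  f_D = [3.0·e^(−3.0·1.0) = 3.0·e^(−3.0000) = 0.149361] × [0.495897] = 0.0740677
Unnormalised posteriors:
  w_A·f_A = 0.26 × 0.208174 = 0.0541253
  w_B·f_B = 0.07 × 0.088854 = 0.00621978
  w_C·f_C = 0.32 × 0.0812212 = 0.0259908
  w_D·f_D = 0.35 × 0.0740677 = 0.0259237
Evidence: 0.0541253 + 0.00621978 + 0.0259908 + 0.0259237 = 0.11226
P(Population D | x) ≈ 0.2309

0.2309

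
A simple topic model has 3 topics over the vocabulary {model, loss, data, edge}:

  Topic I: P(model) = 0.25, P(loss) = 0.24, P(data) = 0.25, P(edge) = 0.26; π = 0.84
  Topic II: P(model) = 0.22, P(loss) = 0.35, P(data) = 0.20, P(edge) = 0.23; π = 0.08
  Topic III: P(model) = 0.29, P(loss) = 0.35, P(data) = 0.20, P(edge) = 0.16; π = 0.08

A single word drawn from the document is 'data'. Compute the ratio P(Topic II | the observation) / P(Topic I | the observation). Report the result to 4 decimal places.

0.0762

Since P(k|x) ∝ P(Z=k) f_k(x), the posterior odds are P(Z=i) f_i(x) / (P(Z=j) f_j(x)).
Evaluate each component's likelihood at the observed value:
  f_I = 0.25
  f_II = 0.2
  f_III = 0.2
0.016 / 0.21 ≈ 0.0762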